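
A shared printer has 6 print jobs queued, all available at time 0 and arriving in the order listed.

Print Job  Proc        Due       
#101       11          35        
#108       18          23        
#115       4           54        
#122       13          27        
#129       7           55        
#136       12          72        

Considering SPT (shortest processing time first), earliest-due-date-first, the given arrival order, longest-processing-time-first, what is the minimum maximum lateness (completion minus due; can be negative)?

SPT (increasing processing time): #115 #129 #101 #136 #122 #108.
#115: 0→4, due 54, lateness -50
#129: 4→11, due 55, lateness -44
#101: 11→22, due 35, lateness -13
#136: 22→34, due 72, lateness -38
#122: 34→47, due 27, lateness 20
#108: 47→65, due 23, lateness 42
Maximum = 42.
EDD (increasing due date): #108 #122 #101 #115 #129 #136.
#108: 0→18, due 23, lateness -5
#122: 18→31, due 27, lateness 4
#101: 31→42, due 35, lateness 7
#115: 42→46, due 54, lateness -8
#129: 46→53, due 55, lateness -2
#136: 53→65, due 72, lateness -7
Maximum = 7.
FIFO (arrival order): #101 #108 #115 #122 #129 #136.
#101: 0→11, due 35, lateness -24
#108: 11→29, due 23, lateness 6
#115: 29→33, due 54, lateness -21
#122: 33→46, due 27, lateness 19
#129: 46→53, due 55, lateness -2
#136: 53→65, due 72, lateness -7
Maximum = 19.
LPT (decreasing processing time): #108 #122 #136 #101 #129 #115.
#108: 0→18, due 23, lateness -5
#122: 18→31, due 27, lateness 4
#136: 31→43, due 72, lateness -29
#101: 43→54, due 35, lateness 19
#129: 54→61, due 55, lateness 6
#115: 61→65, due 54, lateness 11
Maximum = 19.
SPT 42, EDD 7, FIFO 19, LPT 19 → minimum 7.

7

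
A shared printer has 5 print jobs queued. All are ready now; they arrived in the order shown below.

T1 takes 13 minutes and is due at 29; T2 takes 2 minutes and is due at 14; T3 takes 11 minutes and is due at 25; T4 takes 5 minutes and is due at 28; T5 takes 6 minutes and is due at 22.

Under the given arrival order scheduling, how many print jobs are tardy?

FIFO (arrival order): T1 T2 T3 T4 T5.
T1: 0→13, due 29, tardiness 0
T2: 13→15, due 14, tardiness 1
T3: 15→26, due 25, tardiness 1
T4: 26→31, due 28, tardiness 3
T5: 31→37, due 22, tardiness 15
Late print jobs: 4.

4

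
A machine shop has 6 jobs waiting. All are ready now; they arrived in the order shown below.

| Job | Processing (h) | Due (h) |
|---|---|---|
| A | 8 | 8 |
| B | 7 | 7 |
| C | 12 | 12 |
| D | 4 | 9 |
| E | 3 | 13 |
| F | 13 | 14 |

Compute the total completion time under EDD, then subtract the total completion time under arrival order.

EDD (increasing due date): B A D C E F.
B: 0→7
A: 7→15
D: 15→19
C: 19→31
E: 31→34
F: 34→47
Sum = 7+15+19+31+34+47 = 153.
FIFO (arrival order): A B C D E F.
A: 0→8
B: 8→15
C: 15→27
D: 27→31
E: 31→34
F: 34→47
Sum = 8+15+27+31+34+47 = 162.
Difference = 153 − 162 = -9.

-9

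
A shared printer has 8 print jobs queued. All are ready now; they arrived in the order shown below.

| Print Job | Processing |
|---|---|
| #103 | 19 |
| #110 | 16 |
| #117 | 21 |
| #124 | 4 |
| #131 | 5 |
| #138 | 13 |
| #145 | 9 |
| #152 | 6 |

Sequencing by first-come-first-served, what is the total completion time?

493

FIFO (arrival order): #103 #110 #117 #124 #131 #138 #145 #152.
#103: 0→19
#110: 19→35
#117: 35→56
#124: 56→60
#131: 60→65
#138: 65→78
#145: 78→87
#152: 87→93
Sum = 19+35+56+60+65+78+87+93 = 493.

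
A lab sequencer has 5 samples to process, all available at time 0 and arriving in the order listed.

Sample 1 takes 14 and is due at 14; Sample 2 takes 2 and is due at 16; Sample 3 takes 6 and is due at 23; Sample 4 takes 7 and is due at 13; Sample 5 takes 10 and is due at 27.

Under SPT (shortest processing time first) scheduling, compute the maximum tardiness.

25

SPT (increasing processing time): Sample 2 Sample 3 Sample 4 Sample 5 Sample 1.
Sample 2: 0→2, due 16, tardiness 0
Sample 3: 2→8, due 23, tardiness 0
Sample 4: 8→15, due 13, tardiness 2
Sample 5: 15→25, due 27, tardiness 0
Sample 1: 25→39, due 14, tardiness 25
Maximum = 25.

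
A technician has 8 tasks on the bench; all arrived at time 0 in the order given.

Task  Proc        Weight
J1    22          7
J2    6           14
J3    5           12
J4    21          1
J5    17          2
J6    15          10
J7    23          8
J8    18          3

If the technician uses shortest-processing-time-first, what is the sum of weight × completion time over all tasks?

2569

SPT (increasing processing time): J3 J2 J6 J5 J8 J4 J1 J7.
J3: finishes 5, weight 12, w·C = 60
J2: finishes 11, weight 14, w·C = 154
J6: finishes 26, weight 10, w·C = 260
J5: finishes 43, weight 2, w·C = 86
J8: finishes 61, weight 3, w·C = 183
J4: finishes 82, weight 1, w·C = 82
J1: finishes 104, weight 7, w·C = 728
J7: finishes 127, weight 8, w·C = 1016
Sum = 60+154+260+86+183+82+728+1016 = 2569.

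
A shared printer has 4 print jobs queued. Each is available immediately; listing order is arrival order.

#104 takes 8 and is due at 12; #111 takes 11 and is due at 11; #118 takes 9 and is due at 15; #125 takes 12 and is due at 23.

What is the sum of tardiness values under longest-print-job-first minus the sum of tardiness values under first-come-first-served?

LPT (decreasing processing time): #125 #111 #118 #104.
#125: 0→12, due 23, tardiness 0
#111: 12→23, due 11, tardiness 12
#118: 23→32, due 15, tardiness 17
#104: 32→40, due 12, tardiness 28
Sum = 0+12+17+28 = 57.
FIFO (arrival order): #104 #111 #118 #125.
#104: 0→8, due 12, tardiness 0
#111: 8→19, due 11, tardiness 8
#118: 19→28, due 15, tardiness 13
#125: 28→40, due 23, tardiness 17
Sum = 0+8+13+17 = 38.
Difference = 57 − 38 = 19.

19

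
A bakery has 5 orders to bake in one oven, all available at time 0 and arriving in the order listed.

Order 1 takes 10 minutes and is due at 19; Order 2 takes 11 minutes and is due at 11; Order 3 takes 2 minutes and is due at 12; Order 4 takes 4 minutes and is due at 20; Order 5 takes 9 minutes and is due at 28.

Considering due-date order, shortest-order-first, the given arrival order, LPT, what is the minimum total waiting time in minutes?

48

EDD (increasing due date): Order 2 Order 3 Order 1 Order 4 Order 5.
Order 2: waits 0, runs 0→11
Order 3: waits 11, runs 11→13
Order 1: waits 13, runs 13→23
Order 4: waits 23, runs 23→27
Order 5: waits 27, runs 27→36
Sum = 0+11+13+23+27 = 74.
SPT (increasing processing time): Order 3 Order 4 Order 5 Order 1 Order 2.
Order 3: waits 0, runs 0→2
Order 4: waits 2, runs 2→6
Order 5: waits 6, runs 6→15
Order 1: waits 15, runs 15→25
Order 2: waits 25, runs 25→36
Sum = 0+2+6+15+25 = 48.
FIFO (arrival order): Order 1 Order 2 Order 3 Order 4 Order 5.
Order 1: waits 0, runs 0→10
Order 2: waits 10, runs 10→21
Order 3: waits 21, runs 21→23
Order 4: waits 23, runs 23→27
Order 5: waits 27, runs 27→36
Sum = 0+10+21+23+27 = 81.
LPT (decreasing processing time): Order 2 Order 1 Order 5 Order 4 Order 3.
Order 2: waits 0, runs 0→11
Order 1: waits 11, runs 11→21
Order 5: waits 21, runs 21→30
Order 4: waits 30, runs 30→34
Order 3: waits 34, runs 34→36
Sum = 0+11+21+30+34 = 96.
EDD 74, SPT 48, FIFO 81, LPT 96 → minimum 48.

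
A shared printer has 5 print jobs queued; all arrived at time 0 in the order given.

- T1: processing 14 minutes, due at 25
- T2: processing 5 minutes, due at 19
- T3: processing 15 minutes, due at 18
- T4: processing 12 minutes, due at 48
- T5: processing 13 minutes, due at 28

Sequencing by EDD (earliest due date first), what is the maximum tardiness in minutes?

19

EDD (increasing due date): T3 T2 T1 T5 T4.
T3: 0→15, due 18, tardiness 0
T2: 15→20, due 19, tardiness 1
T1: 20→34, due 25, tardiness 9
T5: 34→47, due 28, tardiness 19
T4: 47→59, due 48, tardiness 11
Maximum = 19.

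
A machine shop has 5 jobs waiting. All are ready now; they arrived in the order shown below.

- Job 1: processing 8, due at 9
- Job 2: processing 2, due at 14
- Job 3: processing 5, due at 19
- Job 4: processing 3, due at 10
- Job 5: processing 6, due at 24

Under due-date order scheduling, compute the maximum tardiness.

EDD (increasing due date): Job 1 Job 4 Job 2 Job 3 Job 5.
Job 1: 0→8, due 9, tardiness 0
Job 4: 8→11, due 10, tardiness 1
Job 2: 11→13, due 14, tardiness 0
Job 3: 13→18, due 19, tardiness 0
Job 5: 18→24, due 24, tardiness 0
Maximum = 1.

1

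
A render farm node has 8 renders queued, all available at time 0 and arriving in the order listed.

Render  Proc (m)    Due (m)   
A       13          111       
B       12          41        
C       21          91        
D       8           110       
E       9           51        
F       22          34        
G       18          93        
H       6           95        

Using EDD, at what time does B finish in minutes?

34

EDD (increasing due date): F B E C G H D A.
F: 0→22
B: 22→34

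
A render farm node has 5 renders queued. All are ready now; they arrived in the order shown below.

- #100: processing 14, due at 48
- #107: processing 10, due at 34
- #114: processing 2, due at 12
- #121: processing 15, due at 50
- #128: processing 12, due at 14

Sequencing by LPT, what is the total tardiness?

85

LPT (decreasing processing time): #121 #100 #128 #107 #114.
#121: 0→15, due 50, tardiness 0
#100: 15→29, due 48, tardiness 0
#128: 29→41, due 14, tardiness 27
#107: 41→51, due 34, tardiness 17
#114: 51→53, due 12, tardiness 41
Sum = 0+0+27+17+41 = 85.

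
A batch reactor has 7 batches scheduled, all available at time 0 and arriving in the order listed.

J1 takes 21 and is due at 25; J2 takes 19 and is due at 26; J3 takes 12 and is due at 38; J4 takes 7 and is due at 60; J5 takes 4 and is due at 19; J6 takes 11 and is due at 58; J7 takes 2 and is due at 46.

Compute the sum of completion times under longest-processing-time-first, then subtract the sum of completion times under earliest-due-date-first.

LPT (decreasing processing time): J1 J2 J3 J6 J4 J5 J7.
J1: 0→21
J2: 21→40
J3: 40→52
J6: 52→63
J4: 63→70
J5: 70→74
J7: 74→76
Sum = 21+40+52+63+70+74+76 = 396.
EDD (increasing due date): J5 J1 J2 J3 J7 J6 J4.
J5: 0→4
J1: 4→25
J2: 25→44
J3: 44→56
J7: 56→58
J6: 58→69
J4: 69→76
Sum = 4+25+44+56+58+69+76 = 332.
Difference = 396 − 332 = 64.

64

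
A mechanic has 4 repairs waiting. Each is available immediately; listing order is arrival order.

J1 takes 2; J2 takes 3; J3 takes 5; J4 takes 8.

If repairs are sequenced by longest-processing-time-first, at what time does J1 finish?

LPT (decreasing processing time): J4 J3 J2 J1.
J4: 0→8
J3: 8→13
J2: 13→16
J1: 16→18

18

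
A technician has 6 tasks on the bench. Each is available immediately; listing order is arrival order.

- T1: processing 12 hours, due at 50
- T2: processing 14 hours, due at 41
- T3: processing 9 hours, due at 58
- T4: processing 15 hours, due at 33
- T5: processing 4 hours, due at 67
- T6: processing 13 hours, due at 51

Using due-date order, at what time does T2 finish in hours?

EDD (increasing due date): T4 T2 T1 T6 T3 T5.
T4: 0→15
T2: 15→29

29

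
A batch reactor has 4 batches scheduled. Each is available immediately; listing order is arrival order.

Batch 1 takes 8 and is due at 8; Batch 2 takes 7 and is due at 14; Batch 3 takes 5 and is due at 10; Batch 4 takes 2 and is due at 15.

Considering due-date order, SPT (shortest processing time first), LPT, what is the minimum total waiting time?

23

EDD (increasing due date): Batch 1 Batch 3 Batch 2 Batch 4.
Batch 1: waits 0, runs 0→8
Batch 3: waits 8, runs 8→13
Batch 2: waits 13, runs 13→20
Batch 4: waits 20, runs 20→22
Sum = 0+8+13+20 = 41.
SPT (increasing processing time): Batch 4 Batch 3 Batch 2 Batch 1.
Batch 4: waits 0, runs 0→2
Batch 3: waits 2, runs 2→7
Batch 2: waits 7, runs 7→14
Batch 1: waits 14, runs 14→22
Sum = 0+2+7+14 = 23.
LPT (decreasing processing time): Batch 1 Batch 2 Batch 3 Batch 4.
Batch 1: waits 0, runs 0→8
Batch 2: waits 8, runs 8→15
Batch 3: waits 15, runs 15→20
Batch 4: waits 20, runs 20→22
Sum = 0+8+15+20 = 43.
EDD 41, SPT 23, LPT 43 → minimum 23.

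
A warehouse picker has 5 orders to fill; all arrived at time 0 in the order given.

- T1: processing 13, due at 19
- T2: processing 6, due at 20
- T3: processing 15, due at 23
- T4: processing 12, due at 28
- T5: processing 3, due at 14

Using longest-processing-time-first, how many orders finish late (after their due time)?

LPT (decreasing processing time): T3 T1 T4 T2 T5.
T3: 0→15, due 23, tardiness 0
T1: 15→28, due 19, tardiness 9
T4: 28→40, due 28, tardiness 12
T2: 40→46, due 20, tardiness 26
T5: 46→49, due 14, tardiness 35
Late orders: 4.

4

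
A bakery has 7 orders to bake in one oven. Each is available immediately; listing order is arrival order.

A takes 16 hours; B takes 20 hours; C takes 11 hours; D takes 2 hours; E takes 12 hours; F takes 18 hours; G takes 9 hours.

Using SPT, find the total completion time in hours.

275

SPT (increasing processing time): D G C E A F B.
D: 0→2
G: 2→11
C: 11→22
E: 22→34
A: 34→50
F: 50→68
B: 68→88
Sum = 2+11+22+34+50+68+88 = 275.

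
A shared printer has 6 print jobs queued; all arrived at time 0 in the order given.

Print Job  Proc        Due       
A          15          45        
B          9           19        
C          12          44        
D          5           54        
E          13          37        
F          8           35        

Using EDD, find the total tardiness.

EDD (increasing due date): B F E C A D.
B: 0→9, due 19, tardiness 0
F: 9→17, due 35, tardiness 0
E: 17→30, due 37, tardiness 0
C: 30→42, due 44, tardiness 0
A: 42→57, due 45, tardiness 12
D: 57→62, due 54, tardiness 8
Sum = 0+0+0+0+12+8 = 20.

20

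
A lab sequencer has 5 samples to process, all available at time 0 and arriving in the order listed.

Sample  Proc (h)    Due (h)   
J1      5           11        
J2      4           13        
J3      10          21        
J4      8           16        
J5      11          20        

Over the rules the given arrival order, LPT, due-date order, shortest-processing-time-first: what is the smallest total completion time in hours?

95

FIFO (arrival order): J1 J2 J3 J4 J5.
J1: 0→5
J2: 5→9
J3: 9→19
J4: 19→27
J5: 27→38
Sum = 5+9+19+27+38 = 98.
LPT (decreasing processing time): J5 J3 J4 J1 J2.
J5: 0→11
J3: 11→21
J4: 21→29
J1: 29→34
J2: 34→38
Sum = 11+21+29+34+38 = 133.
EDD (increasing due date): J1 J2 J4 J5 J3.
J1: 0→5
J2: 5→9
J4: 9→17
J5: 17→28
J3: 28→38
Sum = 5+9+17+28+38 = 97.
SPT (increasing processing time): J2 J1 J4 J3 J5.
J2: 0→4
J1: 4→9
J4: 9→17
J3: 17→27
J5: 27→38
Sum = 4+9+17+27+38 = 95.
FIFO 98, LPT 133, EDD 97, SPT 95 → minimum 95.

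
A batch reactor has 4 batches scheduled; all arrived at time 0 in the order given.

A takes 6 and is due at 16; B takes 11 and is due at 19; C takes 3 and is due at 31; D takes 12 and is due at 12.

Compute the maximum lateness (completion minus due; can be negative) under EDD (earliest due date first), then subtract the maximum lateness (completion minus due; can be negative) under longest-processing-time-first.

-3

EDD (increasing due date): D A B C.
D: 0→12, due 12, lateness 0
A: 12→18, due 16, lateness 2
B: 18→29, due 19, lateness 10
C: 29→32, due 31, lateness 1
Maximum = 10.
LPT (decreasing processing time): D B A C.
D: 0→12, due 12, lateness 0
B: 12→23, due 19, lateness 4
A: 23→29, due 16, lateness 13
C: 29→32, due 31, lateness 1
Maximum = 13.
Difference = 10 − 13 = -3.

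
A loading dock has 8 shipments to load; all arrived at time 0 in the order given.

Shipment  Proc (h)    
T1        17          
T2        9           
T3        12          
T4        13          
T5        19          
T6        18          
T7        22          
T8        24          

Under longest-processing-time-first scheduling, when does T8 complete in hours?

24

LPT (decreasing processing time): T8 T7 T5 T6 T1 T4 T3 T2.
T8: 0→24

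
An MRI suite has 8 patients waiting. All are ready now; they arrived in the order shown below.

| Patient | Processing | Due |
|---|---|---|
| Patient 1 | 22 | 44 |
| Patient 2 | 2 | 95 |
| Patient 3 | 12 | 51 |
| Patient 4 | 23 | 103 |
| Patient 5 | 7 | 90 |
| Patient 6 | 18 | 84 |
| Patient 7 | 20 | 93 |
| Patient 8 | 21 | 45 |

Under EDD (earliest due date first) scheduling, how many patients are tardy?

4

EDD (increasing due date): Patient 1 Patient 8 Patient 3 Patient 6 Patient 5 Patient 7 Patient 2 Patient 4.
Patient 1: 0→22, due 44, tardiness 0
Patient 8: 22→43, due 45, tardiness 0
Patient 3: 43→55, due 51, tardiness 4
Patient 6: 55→73, due 84, tardiness 0
Patient 5: 73→80, due 90, tardiness 0
Patient 7: 80→100, due 93, tardiness 7
Patient 2: 100→102, due 95, tardiness 7
Patient 4: 102→125, due 103, tardiness 22
Late patients: 4.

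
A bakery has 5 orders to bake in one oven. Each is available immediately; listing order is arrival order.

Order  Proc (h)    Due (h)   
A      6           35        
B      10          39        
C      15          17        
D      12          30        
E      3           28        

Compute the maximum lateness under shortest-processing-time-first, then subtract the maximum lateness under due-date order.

SPT (increasing processing time): E A B D C.
E: 0→3, due 28, lateness -25
A: 3→9, due 35, lateness -26
B: 9→19, due 39, lateness -20
D: 19→31, due 30, lateness 1
C: 31→46, due 17, lateness 29
Maximum = 29.
EDD (increasing due date): C E D A B.
C: 0→15, due 17, lateness -2
E: 15→18, due 28, lateness -10
D: 18→30, due 30, lateness 0
A: 30→36, due 35, lateness 1
B: 36→46, due 39, lateness 7
Maximum = 7.
Difference = 29 − 7 = 22.

22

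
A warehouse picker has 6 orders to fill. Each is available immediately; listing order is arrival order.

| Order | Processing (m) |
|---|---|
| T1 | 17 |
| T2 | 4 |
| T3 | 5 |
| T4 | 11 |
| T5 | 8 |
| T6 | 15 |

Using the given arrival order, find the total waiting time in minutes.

FIFO (arrival order): T1 T2 T3 T4 T5 T6.
T1: waits 0, runs 0→17
T2: waits 17, runs 17→21
T3: waits 21, runs 21→26
T4: waits 26, runs 26→37
T5: waits 37, runs 37→45
T6: waits 45, runs 45→60
Sum = 0+17+21+26+37+45 = 146.

146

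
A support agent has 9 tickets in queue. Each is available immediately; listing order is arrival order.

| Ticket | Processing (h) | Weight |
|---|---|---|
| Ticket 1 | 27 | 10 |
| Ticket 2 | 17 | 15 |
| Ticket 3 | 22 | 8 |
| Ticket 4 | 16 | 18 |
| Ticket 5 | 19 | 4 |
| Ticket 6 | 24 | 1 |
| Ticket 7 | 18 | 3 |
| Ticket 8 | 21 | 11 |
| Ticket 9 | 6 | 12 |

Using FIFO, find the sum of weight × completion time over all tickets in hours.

7736

FIFO (arrival order): Ticket 1 Ticket 2 Ticket 3 Ticket 4 Ticket 5 Ticket 6 Ticket 7 Ticket 8 Ticket 9.
Ticket 1: finishes 27, weight 10, w·C = 270
Ticket 2: finishes 44, weight 15, w·C = 660
Ticket 3: finishes 66, weight 8, w·C = 528
Ticket 4: finishes 82, weight 18, w·C = 1476
Ticket 5: finishes 101, weight 4, w·C = 404
Ticket 6: finishes 125, weight 1, w·C = 125
Ticket 7: finishes 143, weight 3, w·C = 429
Ticket 8: finishes 164, weight 11, w·C = 1804
Ticket 9: finishes 170, weight 12, w·C = 2040
Sum = 270+660+528+1476+404+125+429+1804+2040 = 7736.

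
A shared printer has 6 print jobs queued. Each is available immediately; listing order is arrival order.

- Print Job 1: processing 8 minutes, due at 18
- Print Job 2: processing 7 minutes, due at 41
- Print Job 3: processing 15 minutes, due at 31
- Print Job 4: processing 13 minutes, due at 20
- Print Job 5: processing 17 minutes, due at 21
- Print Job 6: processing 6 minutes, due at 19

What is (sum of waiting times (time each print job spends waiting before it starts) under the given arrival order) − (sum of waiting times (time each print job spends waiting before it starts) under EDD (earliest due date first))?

FIFO (arrival order): Print Job 1 Print Job 2 Print Job 3 Print Job 4 Print Job 5 Print Job 6.
Print Job 1: waits 0, runs 0→8
Print Job 2: waits 8, runs 8→15
Print Job 3: waits 15, runs 15→30
Print Job 4: waits 30, runs 30→43
Print Job 5: waits 43, runs 43→60
Print Job 6: waits 60, runs 60→66
Sum = 0+8+15+30+43+60 = 156.
EDD (increasing due date): Print Job 1 Print Job 6 Print Job 4 Print Job 5 Print Job 3 Print Job 2.
Print Job 1: waits 0, runs 0→8
Print Job 6: waits 8, runs 8→14
Print Job 4: waits 14, runs 14→27
Print Job 5: waits 27, runs 27→44
Print Job 3: waits 44, runs 44→59
Print Job 2: waits 59, runs 59→66
Sum = 0+8+14+27+44+59 = 152.
Difference = 156 − 152 = 4.

4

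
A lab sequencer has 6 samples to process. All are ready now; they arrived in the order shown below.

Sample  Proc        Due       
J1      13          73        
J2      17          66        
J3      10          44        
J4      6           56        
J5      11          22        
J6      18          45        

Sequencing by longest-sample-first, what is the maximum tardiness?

37

LPT (decreasing processing time): J6 J2 J1 J5 J3 J4.
J6: 0→18, due 45, tardiness 0
J2: 18→35, due 66, tardiness 0
J1: 35→48, due 73, tardiness 0
J5: 48→59, due 22, tardiness 37
J3: 59→69, due 44, tardiness 25
J4: 69→75, due 56, tardiness 19
Maximum = 37.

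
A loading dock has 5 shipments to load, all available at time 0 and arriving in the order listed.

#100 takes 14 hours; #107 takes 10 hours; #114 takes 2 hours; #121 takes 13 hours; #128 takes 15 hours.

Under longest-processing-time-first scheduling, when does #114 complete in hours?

LPT (decreasing processing time): #128 #100 #121 #107 #114.
#128: 0→15
#100: 15→29
#121: 29→42
#107: 42→52
#114: 52→54

54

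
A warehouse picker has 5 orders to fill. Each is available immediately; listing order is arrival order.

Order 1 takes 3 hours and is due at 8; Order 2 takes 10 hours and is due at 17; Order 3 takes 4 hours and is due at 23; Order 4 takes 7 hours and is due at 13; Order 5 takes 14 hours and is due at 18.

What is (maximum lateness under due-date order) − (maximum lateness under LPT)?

EDD (increasing due date): Order 1 Order 4 Order 2 Order 5 Order 3.
Order 1: 0→3, due 8, lateness -5
Order 4: 3→10, due 13, lateness -3
Order 2: 10→20, due 17, lateness 3
Order 5: 20→34, due 18, lateness 16
Order 3: 34→38, due 23, lateness 15
Maximum = 16.
LPT (decreasing processing time): Order 5 Order 2 Order 4 Order 3 Order 1.
Order 5: 0→14, due 18, lateness -4
Order 2: 14→24, due 17, lateness 7
Order 4: 24→31, due 13, lateness 18
Order 3: 31→35, due 23, lateness 12
Order 1: 35→38, due 8, lateness 30
Maximum = 30.
Difference = 16 − 30 = -14.

-14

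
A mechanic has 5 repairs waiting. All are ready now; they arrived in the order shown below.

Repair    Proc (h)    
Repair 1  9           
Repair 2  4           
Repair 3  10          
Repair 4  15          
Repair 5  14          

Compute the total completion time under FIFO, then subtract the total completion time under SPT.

FIFO (arrival order): Repair 1 Repair 2 Repair 3 Repair 4 Repair 5.
Repair 1: 0→9
Repair 2: 9→13
Repair 3: 13→23
Repair 4: 23→38
Repair 5: 38→52
Sum = 9+13+23+38+52 = 135.
SPT (increasing processing time): Repair 2 Repair 1 Repair 3 Repair 5 Repair 4.
Repair 2: 0→4
Repair 1: 4→13
Repair 3: 13→23
Repair 5: 23→37
Repair 4: 37→52
Sum = 4+13+23+37+52 = 129.
Difference = 135 − 129 = 6.

6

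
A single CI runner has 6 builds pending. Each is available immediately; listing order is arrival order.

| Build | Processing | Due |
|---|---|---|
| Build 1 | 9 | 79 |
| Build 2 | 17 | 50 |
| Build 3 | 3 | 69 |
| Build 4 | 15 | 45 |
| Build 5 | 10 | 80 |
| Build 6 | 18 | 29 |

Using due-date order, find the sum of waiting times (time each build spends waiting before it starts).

EDD (increasing due date): Build 6 Build 4 Build 2 Build 3 Build 1 Build 5.
Build 6: waits 0, runs 0→18
Build 4: waits 18, runs 18→33
Build 2: waits 33, runs 33→50
Build 3: waits 50, runs 50→53
Build 1: waits 53, runs 53→62
Build 5: waits 62, runs 62→72
Sum = 0+18+33+50+53+62 = 216.

216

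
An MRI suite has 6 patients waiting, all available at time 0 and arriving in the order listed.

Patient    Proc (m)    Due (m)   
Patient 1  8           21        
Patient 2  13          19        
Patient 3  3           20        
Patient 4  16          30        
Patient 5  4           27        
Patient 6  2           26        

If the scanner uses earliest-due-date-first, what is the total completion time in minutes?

EDD (increasing due date): Patient 2 Patient 3 Patient 1 Patient 6 Patient 5 Patient 4.
Patient 2: 0→13
Patient 3: 13→16
Patient 1: 16→24
Patient 6: 24→26
Patient 5: 26→30
Patient 4: 30→46
Sum = 13+16+24+26+30+46 = 155.

155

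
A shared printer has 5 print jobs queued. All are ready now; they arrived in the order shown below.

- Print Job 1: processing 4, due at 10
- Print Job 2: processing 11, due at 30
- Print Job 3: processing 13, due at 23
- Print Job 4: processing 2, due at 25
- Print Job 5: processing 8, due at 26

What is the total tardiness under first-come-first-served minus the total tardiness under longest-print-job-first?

-23

FIFO (arrival order): Print Job 1 Print Job 2 Print Job 3 Print Job 4 Print Job 5.
Print Job 1: 0→4, due 10, tardiness 0
Print Job 2: 4→15, due 30, tardiness 0
Print Job 3: 15→28, due 23, tardiness 5
Print Job 4: 28→30, due 25, tardiness 5
Print Job 5: 30→38, due 26, tardiness 12
Sum = 0+0+5+5+12 = 22.
LPT (decreasing processing time): Print Job 3 Print Job 2 Print Job 5 Print Job 1 Print Job 4.
Print Job 3: 0→13, due 23, tardiness 0
Print Job 2: 13→24, due 30, tardiness 0
Print Job 5: 24→32, due 26, tardiness 6
Print Job 1: 32→36, due 10, tardiness 26
Print Job 4: 36→38, due 25, tardiness 13
Sum = 0+0+6+26+13 = 45.
Difference = 22 − 45 = -23.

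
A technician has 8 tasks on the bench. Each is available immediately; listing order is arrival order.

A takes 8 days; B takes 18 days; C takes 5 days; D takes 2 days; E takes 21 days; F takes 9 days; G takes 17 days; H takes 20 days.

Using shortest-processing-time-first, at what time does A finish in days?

SPT (increasing processing time): D C A F G B H E.
D: 0→2
C: 2→7
A: 7→15

15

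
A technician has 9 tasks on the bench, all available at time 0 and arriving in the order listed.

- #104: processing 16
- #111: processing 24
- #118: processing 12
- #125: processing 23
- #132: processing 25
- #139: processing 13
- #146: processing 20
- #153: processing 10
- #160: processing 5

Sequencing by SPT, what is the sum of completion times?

589

SPT (increasing processing time): #160 #153 #118 #139 #104 #146 #125 #111 #132.
#160: 0→5
#153: 5→15
#118: 15→27
#139: 27→40
#104: 40→56
#146: 56→76
#125: 76→99
#111: 99→123
#132: 123→148
Sum = 5+15+27+40+56+76+99+123+148 = 589.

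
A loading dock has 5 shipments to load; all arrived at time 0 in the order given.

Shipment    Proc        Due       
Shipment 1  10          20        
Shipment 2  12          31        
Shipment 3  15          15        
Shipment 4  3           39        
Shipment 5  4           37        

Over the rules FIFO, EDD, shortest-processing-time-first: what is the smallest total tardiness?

FIFO (arrival order): Shipment 1 Shipment 2 Shipment 3 Shipment 4 Shipment 5.
Shipment 1: 0→10, due 20, tardiness 0
Shipment 2: 10→22, due 31, tardiness 0
Shipment 3: 22→37, due 15, tardiness 22
Shipment 4: 37→40, due 39, tardiness 1
Shipment 5: 40→44, due 37, tardiness 7
Sum = 0+0+22+1+7 = 30.
EDD (increasing due date): Shipment 3 Shipment 1 Shipment 2 Shipment 5 Shipment 4.
Shipment 3: 0→15, due 15, tardiness 0
Shipment 1: 15→25, due 20, tardiness 5
Shipment 2: 25→37, due 31, tardiness 6
Shipment 5: 37→41, due 37, tardiness 4
Shipment 4: 41→44, due 39, tardiness 5
Sum = 0+5+6+4+5 = 20.
SPT (increasing processing time): Shipment 4 Shipment 5 Shipment 1 Shipment 2 Shipment 3.
Shipment 4: 0→3, due 39, tardiness 0
Shipment 5: 3→7, due 37, tardiness 0
Shipment 1: 7→17, due 20, tardiness 0
Shipment 2: 17→29, due 31, tardiness 0
Shipment 3: 29→44, due 15, tardiness 29
Sum = 0+0+0+0+29 = 29.
FIFO 30, EDD 20, SPT 29 → minimum 20.

20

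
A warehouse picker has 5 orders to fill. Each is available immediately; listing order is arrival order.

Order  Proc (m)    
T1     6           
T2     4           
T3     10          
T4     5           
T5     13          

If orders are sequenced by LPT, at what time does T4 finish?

LPT (decreasing processing time): T5 T3 T1 T4 T2.
T5: 0→13
T3: 13→23
T1: 23→29
T4: 29→34

34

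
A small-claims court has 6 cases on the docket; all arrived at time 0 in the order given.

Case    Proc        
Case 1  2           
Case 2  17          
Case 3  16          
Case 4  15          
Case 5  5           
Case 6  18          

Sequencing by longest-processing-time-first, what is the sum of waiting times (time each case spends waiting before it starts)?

LPT (decreasing processing time): Case 6 Case 2 Case 3 Case 4 Case 5 Case 1.
Case 6: waits 0, runs 0→18
Case 2: waits 18, runs 18→35
Case 3: waits 35, runs 35→51
Case 4: waits 51, runs 51→66
Case 5: waits 66, runs 66→71
Case 1: waits 71, runs 71→73
Sum = 0+18+35+51+66+71 = 241.

241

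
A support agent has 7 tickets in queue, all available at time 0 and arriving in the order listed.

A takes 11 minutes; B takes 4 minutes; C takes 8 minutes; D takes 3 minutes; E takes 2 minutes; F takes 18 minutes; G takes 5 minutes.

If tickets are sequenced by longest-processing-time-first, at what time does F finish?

LPT (decreasing processing time): F A C G B D E.
F: 0→18

18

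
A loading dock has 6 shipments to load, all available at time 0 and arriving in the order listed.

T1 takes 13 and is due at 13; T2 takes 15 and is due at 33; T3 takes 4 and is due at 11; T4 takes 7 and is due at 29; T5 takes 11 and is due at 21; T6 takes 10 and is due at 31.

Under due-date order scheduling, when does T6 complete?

EDD (increasing due date): T3 T1 T5 T4 T6 T2.
T3: 0→4
T1: 4→17
T5: 17→28
T4: 28→35
T6: 35→45

45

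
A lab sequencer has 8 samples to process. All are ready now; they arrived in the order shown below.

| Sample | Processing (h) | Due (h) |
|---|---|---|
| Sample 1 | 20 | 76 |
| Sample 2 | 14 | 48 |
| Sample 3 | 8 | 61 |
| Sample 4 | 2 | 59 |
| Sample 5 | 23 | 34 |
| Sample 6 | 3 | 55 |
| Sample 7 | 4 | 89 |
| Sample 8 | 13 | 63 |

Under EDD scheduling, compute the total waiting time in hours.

EDD (increasing due date): Sample 5 Sample 2 Sample 6 Sample 4 Sample 3 Sample 8 Sample 1 Sample 7.
Sample 5: waits 0, runs 0→23
Sample 2: waits 23, runs 23→37
Sample 6: waits 37, runs 37→40
Sample 4: waits 40, runs 40→42
Sample 3: waits 42, runs 42→50
Sample 8: waits 50, runs 50→63
Sample 1: waits 63, runs 63→83
Sample 7: waits 83, runs 83→87
Sum = 0+23+37+40+42+50+63+83 = 338.

338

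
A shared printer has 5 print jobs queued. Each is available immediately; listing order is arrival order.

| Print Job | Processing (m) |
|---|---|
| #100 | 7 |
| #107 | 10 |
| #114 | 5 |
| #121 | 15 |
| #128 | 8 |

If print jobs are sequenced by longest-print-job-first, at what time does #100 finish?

LPT (decreasing processing time): #121 #107 #128 #100 #114.
#121: 0→15
#107: 15→25
#128: 25→33
#100: 33→40

40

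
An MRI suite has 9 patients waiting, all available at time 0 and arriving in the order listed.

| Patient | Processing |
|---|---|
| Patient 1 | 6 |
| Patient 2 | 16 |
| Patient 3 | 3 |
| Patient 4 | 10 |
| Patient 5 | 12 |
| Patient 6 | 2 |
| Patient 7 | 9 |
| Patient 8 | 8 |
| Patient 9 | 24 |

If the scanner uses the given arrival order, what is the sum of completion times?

398

FIFO (arrival order): Patient 1 Patient 2 Patient 3 Patient 4 Patient 5 Patient 6 Patient 7 Patient 8 Patient 9.
Patient 1: 0→6
Patient 2: 6→22
Patient 3: 22→25
Patient 4: 25→35
Patient 5: 35→47
Patient 6: 47→49
Patient 7: 49→58
Patient 8: 58→66
Patient 9: 66→90
Sum = 6+22+25+35+47+49+58+66+90 = 398.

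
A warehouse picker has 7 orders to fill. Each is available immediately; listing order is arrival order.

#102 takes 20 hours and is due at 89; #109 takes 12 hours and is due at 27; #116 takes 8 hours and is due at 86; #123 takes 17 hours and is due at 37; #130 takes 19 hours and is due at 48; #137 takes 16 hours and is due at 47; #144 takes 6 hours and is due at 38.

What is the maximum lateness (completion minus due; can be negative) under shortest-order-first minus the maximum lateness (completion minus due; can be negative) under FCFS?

-30

SPT (increasing processing time): #144 #116 #109 #137 #123 #130 #102.
#144: 0→6, due 38, lateness -32
#116: 6→14, due 86, lateness -72
#109: 14→26, due 27, lateness -1
#137: 26→42, due 47, lateness -5
#123: 42→59, due 37, lateness 22
#130: 59→78, due 48, lateness 30
#102: 78→98, due 89, lateness 9
Maximum = 30.
FIFO (arrival order): #102 #109 #116 #123 #130 #137 #144.
#102: 0→20, due 89, lateness -69
#109: 20→32, due 27, lateness 5
#116: 32→40, due 86, lateness -46
#123: 40→57, due 37, lateness 20
#130: 57→76, due 48, lateness 28
#137: 76→92, due 47, lateness 45
#144: 92→98, due 38, lateness 60
Maximum = 60.
Difference = 30 − 60 = -30.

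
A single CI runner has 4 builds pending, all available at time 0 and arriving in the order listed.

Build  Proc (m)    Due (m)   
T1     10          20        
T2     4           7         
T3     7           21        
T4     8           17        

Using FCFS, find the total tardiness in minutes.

19

FIFO (arrival order): T1 T2 T3 T4.
T1: 0→10, due 20, tardiness 0
T2: 10→14, due 7, tardiness 7
T3: 14→21, due 21, tardiness 0
T4: 21→29, due 17, tardiness 12
Sum = 0+7+0+12 = 19.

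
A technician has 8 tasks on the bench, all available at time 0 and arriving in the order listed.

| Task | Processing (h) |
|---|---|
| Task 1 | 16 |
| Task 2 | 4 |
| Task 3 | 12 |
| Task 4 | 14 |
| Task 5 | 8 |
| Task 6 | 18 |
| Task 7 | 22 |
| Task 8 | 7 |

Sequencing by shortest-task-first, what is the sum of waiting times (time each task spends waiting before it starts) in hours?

250

SPT (increasing processing time): Task 2 Task 8 Task 5 Task 3 Task 4 Task 1 Task 6 Task 7.
Task 2: waits 0, runs 0→4
Task 8: waits 4, runs 4→11
Task 5: waits 11, runs 11→19
Task 3: waits 19, runs 19→31
Task 4: waits 31, runs 31→45
Task 1: waits 45, runs 45→61
Task 6: waits 61, runs 61→79
Task 7: waits 79, runs 79→101
Sum = 0+4+11+19+31+45+61+79 = 250.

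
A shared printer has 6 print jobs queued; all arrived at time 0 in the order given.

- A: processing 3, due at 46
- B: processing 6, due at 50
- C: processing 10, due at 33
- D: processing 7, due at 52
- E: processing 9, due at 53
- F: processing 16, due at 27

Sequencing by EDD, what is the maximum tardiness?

EDD (increasing due date): F C A B D E.
F: 0→16, due 27, tardiness 0
C: 16→26, due 33, tardiness 0
A: 26→29, due 46, tardiness 0
B: 29→35, due 50, tardiness 0
D: 35→42, due 52, tardiness 0
E: 42→51, due 53, tardiness 0
Maximum = 0.

0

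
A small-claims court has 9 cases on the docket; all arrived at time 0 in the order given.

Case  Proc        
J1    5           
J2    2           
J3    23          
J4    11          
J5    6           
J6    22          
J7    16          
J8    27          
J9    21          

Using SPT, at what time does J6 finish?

SPT (increasing processing time): J2 J1 J5 J4 J7 J9 J6 J3 J8.
J2: 0→2
J1: 2→7
J5: 7→13
J4: 13→24
J7: 24→40
J9: 40→61
J6: 61→83

83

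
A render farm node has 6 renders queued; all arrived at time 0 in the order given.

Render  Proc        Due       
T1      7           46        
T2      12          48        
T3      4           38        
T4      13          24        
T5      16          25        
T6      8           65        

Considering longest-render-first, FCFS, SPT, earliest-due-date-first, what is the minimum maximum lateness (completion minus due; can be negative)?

4

LPT (decreasing processing time): T5 T4 T2 T6 T1 T3.
T5: 0→16, due 25, lateness -9
T4: 16→29, due 24, lateness 5
T2: 29→41, due 48, lateness -7
T6: 41→49, due 65, lateness -16
T1: 49→56, due 46, lateness 10
T3: 56→60, due 38, lateness 22
Maximum = 22.
FIFO (arrival order): T1 T2 T3 T4 T5 T6.
T1: 0→7, due 46, lateness -39
T2: 7→19, due 48, lateness -29
T3: 19→23, due 38, lateness -15
T4: 23→36, due 24, lateness 12
T5: 36→52, due 25, lateness 27
T6: 52→60, due 65, lateness -5
Maximum = 27.
SPT (increasing processing time): T3 T1 T6 T2 T4 T5.
T3: 0→4, due 38, lateness -34
T1: 4→11, due 46, lateness -35
T6: 11→19, due 65, lateness -46
T2: 19→31, due 48, lateness -17
T4: 31→44, due 24, lateness 20
T5: 44→60, due 25, lateness 35
Maximum = 35.
EDD (increasing due date): T4 T5 T3 T1 T2 T6.
T4: 0→13, due 24, lateness -11
T5: 13→29, due 25, lateness 4
T3: 29→33, due 38, lateness -5
T1: 33→40, due 46, lateness -6
T2: 40→52, due 48, lateness 4
T6: 52→60, due 65, lateness -5
Maximum = 4.
LPT 22, FIFO 27, SPT 35, EDD 4 → minimum 4.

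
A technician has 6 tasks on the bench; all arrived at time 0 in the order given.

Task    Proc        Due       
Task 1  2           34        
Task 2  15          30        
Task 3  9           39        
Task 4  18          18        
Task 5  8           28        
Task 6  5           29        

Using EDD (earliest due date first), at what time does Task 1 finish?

48

EDD (increasing due date): Task 4 Task 5 Task 6 Task 2 Task 1 Task 3.
Task 4: 0→18
Task 5: 18→26
Task 6: 26→31
Task 2: 31→46
Task 1: 46→48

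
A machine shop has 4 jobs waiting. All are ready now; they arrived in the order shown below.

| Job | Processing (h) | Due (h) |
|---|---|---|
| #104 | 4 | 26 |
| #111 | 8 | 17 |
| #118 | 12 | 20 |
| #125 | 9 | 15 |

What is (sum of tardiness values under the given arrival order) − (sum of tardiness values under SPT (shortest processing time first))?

3

FIFO (arrival order): #104 #111 #118 #125.
#104: 0→4, due 26, tardiness 0
#111: 4→12, due 17, tardiness 0
#118: 12→24, due 20, tardiness 4
#125: 24→33, due 15, tardiness 18
Sum = 0+0+4+18 = 22.
SPT (increasing processing time): #104 #111 #125 #118.
#104: 0→4, due 26, tardiness 0
#111: 4→12, due 17, tardiness 0
#125: 12→21, due 15, tardiness 6
#118: 21→33, due 20, tardiness 13
Sum = 0+0+6+13 = 19.
Difference = 22 − 19 = 3.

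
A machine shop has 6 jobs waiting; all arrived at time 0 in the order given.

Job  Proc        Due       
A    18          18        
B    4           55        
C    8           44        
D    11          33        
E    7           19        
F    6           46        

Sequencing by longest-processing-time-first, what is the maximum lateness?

LPT (decreasing processing time): A D C E F B.
A: 0→18, due 18, lateness 0
D: 18→29, due 33, lateness -4
C: 29→37, due 44, lateness -7
E: 37→44, due 19, lateness 25
F: 44→50, due 46, lateness 4
B: 50→54, due 55, lateness -1
Maximum = 25.

25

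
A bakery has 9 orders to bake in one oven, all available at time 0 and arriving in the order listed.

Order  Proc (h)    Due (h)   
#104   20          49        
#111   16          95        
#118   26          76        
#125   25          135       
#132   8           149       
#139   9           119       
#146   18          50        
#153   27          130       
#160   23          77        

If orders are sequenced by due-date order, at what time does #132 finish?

EDD (increasing due date): #104 #146 #118 #160 #111 #139 #153 #125 #132.
#104: 0→20
#146: 20→38
#118: 38→64
#160: 64→87
#111: 87→103
#139: 103→112
#153: 112→139
#125: 139→164
#132: 164→172

172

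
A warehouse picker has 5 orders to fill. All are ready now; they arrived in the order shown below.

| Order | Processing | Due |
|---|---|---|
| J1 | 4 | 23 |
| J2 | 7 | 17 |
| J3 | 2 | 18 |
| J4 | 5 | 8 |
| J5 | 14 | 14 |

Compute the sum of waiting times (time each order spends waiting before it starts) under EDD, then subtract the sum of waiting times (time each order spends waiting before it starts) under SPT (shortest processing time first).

EDD (increasing due date): J4 J5 J2 J3 J1.
J4: waits 0, runs 0→5
J5: waits 5, runs 5→19
J2: waits 19, runs 19→26
J3: waits 26, runs 26→28
J1: waits 28, runs 28→32
Sum = 0+5+19+26+28 = 78.
SPT (increasing processing time): J3 J1 J4 J2 J5.
J3: waits 0, runs 0→2
J1: waits 2, runs 2→6
J4: waits 6, runs 6→11
J2: waits 11, runs 11→18
J5: waits 18, runs 18→32
Sum = 0+2+6+11+18 = 37.
Difference = 78 − 37 = 41.

41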